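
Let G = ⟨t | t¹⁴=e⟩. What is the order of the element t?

Compute successive powers until reaching e:
  t¹ = t, t² = t², t³ = t³, t⁴ = t⁴, t⁵ = t⁵, t⁶ = t⁶, t⁷ = t⁷, t⁸ = t⁸, t⁹ = t⁹, t¹⁰ = t¹⁰, t¹¹ = t¹¹, t¹² = t¹², t¹³ = t¹³, t¹⁴ = e.
The smallest positive k with tᵏ = e is 14.

Answer: 14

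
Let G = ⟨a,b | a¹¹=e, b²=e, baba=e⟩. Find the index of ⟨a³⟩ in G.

First find ord(a³) by computing successive powers:
  (a³)¹ = a³, (a³)² = a⁶, (a³)³ = a⁹, (a³)⁴ = a, (a³)⁵ = a⁴, (a³)⁶ = a⁷, (a³)⁷ = a¹⁰, (a³)⁸ = a², (a³)⁹ = a⁵, (a³)¹⁰ = a⁸, (a³)¹¹ = e.
So |⟨a³⟩| = ord(a³) = 11. With |G| = 22, by Lagrange [G : ⟨a³⟩] = 22/11 = 2.

Answer: 2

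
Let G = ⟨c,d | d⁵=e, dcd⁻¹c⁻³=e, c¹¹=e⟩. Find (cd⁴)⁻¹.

The order of (cd⁴) is 5 (smallest k with (cd⁴)ᵏ = e), so (cd⁴)⁻¹ = (cd⁴)⁴ = c⁸d.
Check: (cd⁴) · (c⁸d) → (cd⁴) · c⁸ = d⁴;   (d⁴) · d = e, giving e as required.

Answer: c⁸d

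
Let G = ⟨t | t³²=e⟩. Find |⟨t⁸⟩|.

|⟨t⁸⟩| equals the order of t⁸. Compute successive powers until reaching e:
  (t⁸)¹ = t⁸, (t⁸)² = t¹⁶, (t⁸)³ = t²⁴, (t⁸)⁴ = e.
The smallest positive k with (t⁸)ᵏ = e is 4, so |⟨t⁸⟩| = 4.

Answer: 4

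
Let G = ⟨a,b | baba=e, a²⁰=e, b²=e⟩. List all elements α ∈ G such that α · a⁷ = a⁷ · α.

⟨a⁷⟩ ⊆ C_G(a⁷) since powers of a⁷ commute with a⁷; so |C_G(a⁷)| ≥ |⟨a⁷⟩| = 20.
By orbit–stabilizer, |C_G(a⁷)| = |G| / |conj. class of a⁷| = 40 / 2 = 20.
The 20 elements commuting with a⁷ are {e, a, a², a³, a⁴, a⁵, a⁶, a⁷, a⁸, a⁹, a¹⁰, a¹¹, a¹², a¹³, a¹⁴, a¹⁵, a¹⁶, a¹⁷, a¹⁸, a¹⁹}.

Answer: {e, a, a², a³, a⁴, a⁵, a⁶, a⁷, a⁸, a⁹, a¹⁰, a¹¹, a¹², a¹³, a¹⁴, a¹⁵, a¹⁶, a¹⁷, a¹⁸, a¹⁹}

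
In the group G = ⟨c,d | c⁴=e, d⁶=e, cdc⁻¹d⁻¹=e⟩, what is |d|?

Compute successive powers until reaching e:
  d¹ = d, d² = d², d³ = d³, d⁴ = d⁴, d⁵ = d⁵, d⁶ = e.
The smallest positive k with dᵏ = e is 6.

Answer: 6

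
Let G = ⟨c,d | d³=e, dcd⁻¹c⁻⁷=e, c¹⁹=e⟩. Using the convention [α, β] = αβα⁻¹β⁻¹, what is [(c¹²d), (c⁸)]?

[(c¹²d), (c⁸)] = (c¹²d)·(c⁸)·(c¹²d)⁻¹·(c⁸)⁻¹.
  (c¹²d) · (c⁸) = c¹¹d
  (c¹¹d) · (cd²) = c¹⁸
  (c¹⁸) · (c¹¹) = c¹⁰

Answer: c¹⁰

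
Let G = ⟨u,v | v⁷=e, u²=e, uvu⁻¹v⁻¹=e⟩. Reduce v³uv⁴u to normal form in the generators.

Multiply left to right, reducing at each step:
  (v³) · u = uv³
  (uv³) · v⁴ = u
  u · u = e

Answer: e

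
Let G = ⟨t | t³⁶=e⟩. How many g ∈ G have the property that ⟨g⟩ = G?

G is cyclic of order 36. An element generates G iff its order is 36, and a cyclic group of order 36 has exactly φ(36) = 12 such elements.

Answer: 12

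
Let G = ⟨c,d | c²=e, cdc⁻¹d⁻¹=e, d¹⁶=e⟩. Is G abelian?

Each pair of generators commutes: c·d = cd = d·c. Since the generators pairwise commute, every element of G commutes with every other, so G is abelian.

Answer: Yes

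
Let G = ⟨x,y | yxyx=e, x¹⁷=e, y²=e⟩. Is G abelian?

x·y = xy but y·x = x¹⁶y, so x·y ≠ y·x and G is not abelian.

Answer: No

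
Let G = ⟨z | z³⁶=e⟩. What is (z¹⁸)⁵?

Compute successive powers of (z¹⁸), reducing at each step:
  (z¹⁸)²: (z¹⁸) · z¹⁸ = e
  (z¹⁸)³: e · z¹⁸ = z¹⁸
  (z¹⁸)⁴: (z¹⁸) · z¹⁸ = e
  (z¹⁸)⁵: e · z¹⁸ = z¹⁸

Answer: z¹⁸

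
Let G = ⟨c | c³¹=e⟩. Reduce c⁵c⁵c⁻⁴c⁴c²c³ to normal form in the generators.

Multiply left to right, reducing at each step:
  (c⁵) · c⁵ = c¹⁰
  (c¹⁰) · c⁻⁴ = c⁶
  (c⁶) · c⁴ = c¹⁰
  (c¹⁰) · c² = c¹²
  (c¹²) · c³ = c¹⁵

Answer: c¹⁵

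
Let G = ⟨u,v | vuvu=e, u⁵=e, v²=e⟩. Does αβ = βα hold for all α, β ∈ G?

u·v = uv but v·u = u⁴v, so u·v ≠ v·u and G is not abelian.

Answer: No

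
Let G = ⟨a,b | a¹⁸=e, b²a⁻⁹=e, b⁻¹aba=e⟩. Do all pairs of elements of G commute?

a·b = ab but b·a = a⁸b⁻¹, so a·b ≠ b·a and G is not abelian.

Answer: No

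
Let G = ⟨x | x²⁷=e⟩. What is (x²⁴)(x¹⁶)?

Compute (x²⁴) · (x¹⁶) by multiplying left to right and reducing via the relations at each step:
  (x²⁴) · x¹⁶ = x¹³

Answer: x¹³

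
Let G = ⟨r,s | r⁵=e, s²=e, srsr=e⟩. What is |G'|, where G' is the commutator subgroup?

G' = [G, G] is generated by all commutators. The generator-pair commutators are: [r, s] = r².
The subgroup they normally generate is {e, r, r², r³, r⁴}, of order 5.
Check: |G/G'| = 10/5 = 2 is the order of the abelianisation.

Answer: 5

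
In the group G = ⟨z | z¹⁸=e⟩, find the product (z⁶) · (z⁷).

Compute (z⁶) · (z⁷) by multiplying left to right and reducing via the relations at each step:
  (z⁶) · z⁷ = z¹³

Answer: z¹³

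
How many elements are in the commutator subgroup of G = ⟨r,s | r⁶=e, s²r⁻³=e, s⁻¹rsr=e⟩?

G' = [G, G] is generated by all commutators. The generator-pair commutators are: [r, s] = r².
The subgroup they normally generate is {e, r², r⁴}, of order 3.
Check: |G/G'| = 12/3 = 4 is the order of the abelianisation.

Answer: 3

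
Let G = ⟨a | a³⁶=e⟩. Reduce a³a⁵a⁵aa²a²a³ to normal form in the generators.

Multiply left to right, reducing at each step:
  (a³) · a⁵ = a⁸
  (a⁸) · a⁵ = a¹³
  (a¹³) · a = a¹⁴
  (a¹⁴) · a² = a¹⁶
  (a¹⁶) · a² = a¹⁸
  (a¹⁸) · a³ = a²¹

Answer: a²¹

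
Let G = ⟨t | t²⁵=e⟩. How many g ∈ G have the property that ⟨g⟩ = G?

G is cyclic of order 25. An element generates G iff its order is 25, and a cyclic group of order 25 has exactly φ(25) = 20 such elements.

Answer: 20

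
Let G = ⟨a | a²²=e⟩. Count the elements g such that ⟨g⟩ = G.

G is cyclic of order 22. An element generates G iff its order is 22, and a cyclic group of order 22 has exactly φ(22) = 10 such elements.

Answer: 10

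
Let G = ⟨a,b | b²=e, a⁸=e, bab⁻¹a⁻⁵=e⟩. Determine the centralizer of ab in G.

⟨ab⟩ ⊆ C_G(ab) since powers of ab commute with ab; so |C_G(ab)| ≥ |⟨ab⟩| = 8.
By orbit–stabilizer, |C_G(ab)| = |G| / |conj. class of ab| = 16 / 2 = 8.
The 8 elements commuting with ab are {e, a², a⁴, a⁶, a⁵b, ab, a⁷b, a³b}.

Answer: {e, a², a⁴, a⁶, a⁵b, ab, a⁷b, a³b}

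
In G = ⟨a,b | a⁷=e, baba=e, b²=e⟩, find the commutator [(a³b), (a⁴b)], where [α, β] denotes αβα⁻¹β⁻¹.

[(a³b), (a⁴b)] = (a³b)·(a⁴b)·(a³b)⁻¹·(a⁴b)⁻¹.
  (a³b) · (a⁴b) = a⁶
  (a⁶) · (a³b) = a²b
  (a²b) · (a⁴b) = a⁵

Answer: a⁵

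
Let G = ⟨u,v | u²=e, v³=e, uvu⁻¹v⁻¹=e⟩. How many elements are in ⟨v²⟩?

|⟨v²⟩| equals the order of v². Compute successive powers until reaching e:
  (v²)¹ = v², (v²)² = v, (v²)³ = e.
The smallest positive k with (v²)ᵏ = e is 3, so |⟨v²⟩| = 3.

Answer: 3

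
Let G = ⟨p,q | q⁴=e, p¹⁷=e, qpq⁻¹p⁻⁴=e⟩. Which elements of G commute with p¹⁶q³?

⟨p¹⁶q³⟩ ⊆ C_G(p¹⁶q³) since powers of p¹⁶q³ commute with p¹⁶q³; so |C_G(p¹⁶q³)| ≥ |⟨p¹⁶q³⟩| = 4.
By orbit–stabilizer, |C_G(p¹⁶q³)| = |G| / |conj. class of p¹⁶q³| = 68 / 17 = 4.
The 4 elements commuting with p¹⁶q³ are {e, p⁴q, p³q², p¹⁶q³}.

Answer: {e, p⁴q, p³q², p¹⁶q³}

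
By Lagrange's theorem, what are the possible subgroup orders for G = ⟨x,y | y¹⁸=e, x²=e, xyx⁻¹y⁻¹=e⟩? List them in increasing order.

|G| = 36 = 2² · 3². By Lagrange's theorem the order of any subgroup divides 36; the divisors of 36 are 1, 2, 3, 4, 6, 9, 12, 18, 36.

Answer: 1, 2, 3, 4, 6, 9, 12, 18, 36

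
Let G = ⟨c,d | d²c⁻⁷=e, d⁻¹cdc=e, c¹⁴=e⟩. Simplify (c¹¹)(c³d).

Compute (c¹¹) · (c³d) by multiplying left to right and reducing via the relations at each step:
  (c¹¹) · c³ = e
  e · d = d

Answer: d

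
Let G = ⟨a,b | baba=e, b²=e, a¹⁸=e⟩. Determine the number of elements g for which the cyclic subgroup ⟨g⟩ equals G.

⟨g⟩ = G would require ord(g) = |G| = 36, but the maximum element order in G is 18 < 36. So G is not cyclic and no single element generates it: the count is 0.

Answer: 0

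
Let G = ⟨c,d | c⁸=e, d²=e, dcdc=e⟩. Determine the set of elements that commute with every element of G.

An element z ∈ Z(G) iff z commutes with every generator.
For example c⁴ is central: (c⁴)·c = c⁵ = c·(c⁴); (c⁴)·d = c⁴d = d·(c⁴).
Whereas c ∉ Z(G) since c·d = cd ≠ c⁷d = d·c.
Checking each of the 16 elements this way gives Z(G) = {e, c⁴}, of order 2.

Answer: {e, c⁴}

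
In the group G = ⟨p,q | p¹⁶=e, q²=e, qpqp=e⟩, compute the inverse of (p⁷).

The order of (p⁷) is 16 (smallest k with (p⁷)ᵏ = e), so (p⁷)⁻¹ = (p⁷)¹⁵ = p⁹.
Check: (p⁷) · (p⁹) → (p⁷) · p⁹ = e, giving e as required.

Answer: p⁹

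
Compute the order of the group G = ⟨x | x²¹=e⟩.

G is generated by a single element, so G is cyclic. The relator gives x²¹ = e and no smaller power is forced to be e, so the 21 powers {e, x, x², x³, x⁴, x⁵, x⁶, x⁷, x⁸, x⁹, x²⁰, x¹², x¹³, x¹¹, x¹⁰, x¹⁴, x¹⁵, x¹⁶, x¹⁷, x¹⁸, x¹⁹} are distinct. Hence |G| = 21.

Answer: 21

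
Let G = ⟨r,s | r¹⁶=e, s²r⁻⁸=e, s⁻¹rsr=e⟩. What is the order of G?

Enumerate words in the generators, reducing via the relations: the distinct elements are
  {e, r, s, rs, r², r³, r⁴, r⁵, r⁶, r⁷, r⁸, r⁹, r²s, r³s, r¹², r¹³, r¹¹, r¹⁰, r¹⁴, r¹⁵, r⁴s, r⁵s, r⁶s, r⁷s, s⁻¹, rs⁻¹, r²s⁻¹, r³s⁻¹, r⁴s⁻¹, r⁵s⁻¹, r⁶s⁻¹, r⁷s⁻¹}.
No further products give new elements, so |G| = 32.

Answer: 32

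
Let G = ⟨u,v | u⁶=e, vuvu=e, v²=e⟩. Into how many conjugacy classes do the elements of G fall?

The conjugacy classes (representative and size) are:
  [e] (size 1), [u⁵] (size 2), [u⁴] (size 2), [u³] (size 1), [v] (size 3), [u³v] (size 3).
Class equation: 1 + 2 + 2 + 1 + 3 + 3 = 12 = |G|. So G has 6 conjugacy classes.

Answer: 6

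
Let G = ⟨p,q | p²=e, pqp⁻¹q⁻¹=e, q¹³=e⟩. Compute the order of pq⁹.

Compute successive powers until reaching e:
  (pq⁹)¹ = pq⁹, (pq⁹)² = q⁵, (pq⁹)³ = pq, (pq⁹)⁴ = q¹⁰, (pq⁹)⁵ = pq⁶, (pq⁹)⁶ = q², (pq⁹)⁷ = pq¹¹, (pq⁹)⁸ = q⁷, (pq⁹)⁹ = pq³, (pq⁹)¹⁰ = q¹², (pq⁹)¹¹ = pq⁸, (pq⁹)¹² = q⁴, (pq⁹)¹³ = p, (pq⁹)¹⁴ = q⁹, (pq⁹)¹⁵ = pq⁵, (pq⁹)¹⁶ = q, (pq⁹)¹⁷ = pq¹⁰, (pq⁹)¹⁸ = q⁶, (pq⁹)¹⁹ = pq², (pq⁹)²⁰ = q¹¹, (pq⁹)²¹ = pq⁷, (pq⁹)²² = q³, (pq⁹)²³ = pq¹², (pq⁹)²⁴ = q⁸, (pq⁹)²⁵ = pq⁴, (pq⁹)²⁶ = e.
The smallest positive k with (pq⁹)ᵏ = e is 26.

Answer: 26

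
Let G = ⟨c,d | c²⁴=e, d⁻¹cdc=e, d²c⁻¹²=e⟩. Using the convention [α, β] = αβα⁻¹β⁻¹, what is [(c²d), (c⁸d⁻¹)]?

[(c²d), (c⁸d⁻¹)] = (c²d)·(c⁸d⁻¹)·(c²d)⁻¹·(c⁸d⁻¹)⁻¹.
  (c²d) · (c⁸d⁻¹) = c¹⁸
  (c¹⁸) · (c²d⁻¹) = c⁸d
  (c⁸d) · (c⁸d) = c¹²

Answer: c¹²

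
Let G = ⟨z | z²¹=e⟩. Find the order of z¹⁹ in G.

Compute successive powers until reaching e:
  (z¹⁹)¹ = z¹⁹, (z¹⁹)² = z¹⁷, (z¹⁹)³ = z¹⁵, (z¹⁹)⁴ = z¹³, (z¹⁹)⁵ = z¹¹, (z¹⁹)⁶ = z⁹, (z¹⁹)⁷ = z⁷, (z¹⁹)⁸ = z⁵, (z¹⁹)⁹ = z³, (z¹⁹)¹⁰ = z, (z¹⁹)¹¹ = z²⁰, (z¹⁹)¹² = z¹⁸, (z¹⁹)¹³ = z¹⁶, (z¹⁹)¹⁴ = z¹⁴, (z¹⁹)¹⁵ = z¹², (z¹⁹)¹⁶ = z¹⁰, (z¹⁹)¹⁷ = z⁸, (z¹⁹)¹⁸ = z⁶, (z¹⁹)¹⁹ = z⁴, (z¹⁹)²⁰ = z², (z¹⁹)²¹ = e.
The smallest positive k with (z¹⁹)ᵏ = e is 21.

Answer: 21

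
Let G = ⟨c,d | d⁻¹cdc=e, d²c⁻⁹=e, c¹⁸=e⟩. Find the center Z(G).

An element z ∈ Z(G) iff z commutes with every generator.
For example c⁹ is central: (c⁹)·c = c¹⁰ = c·(c⁹); (c⁹)·d = d⁻¹ = d·(c⁹).
Whereas c ∉ Z(G) since c·d = cd ≠ c⁸d⁻¹ = d·c.
Checking each of the 36 elements this way gives Z(G) = {e, c⁹}, of order 2.

Answer: {e, c⁹}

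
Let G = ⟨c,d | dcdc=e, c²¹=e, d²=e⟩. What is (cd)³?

Compute successive powers of (cd), reducing at each step:
  (cd)²: (cd) · c = d;   d · d = e
  (cd)³: e · c = c;   c · d = cd

Answer: cd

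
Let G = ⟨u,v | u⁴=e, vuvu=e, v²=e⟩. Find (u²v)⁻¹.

The order of (u²v) is 2 (smallest k with (u²v)ᵏ = e), so (u²v)⁻¹ = (u²v)¹ = u²v.
Check: (u²v) · (u²v) → (u²v) · u² = v;   v · v = e, giving e as required.

Answer: u²v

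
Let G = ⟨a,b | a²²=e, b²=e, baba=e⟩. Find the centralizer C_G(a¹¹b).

⟨a¹¹b⟩ ⊆ C_G(a¹¹b) since powers of a¹¹b commute with a¹¹b; so |C_G(a¹¹b)| ≥ |⟨a¹¹b⟩| = 2.
By orbit–stabilizer, |C_G(a¹¹b)| = |G| / |conj. class of a¹¹b| = 44 / 11 = 4.
The 4 elements commuting with a¹¹b are {e, a¹¹, b, a¹¹b}.

Answer: {e, a¹¹, b, a¹¹b}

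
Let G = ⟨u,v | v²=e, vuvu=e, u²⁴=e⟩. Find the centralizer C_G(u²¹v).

⟨u²¹v⟩ ⊆ C_G(u²¹v) since powers of u²¹v commute with u²¹v; so |C_G(u²¹v)| ≥ |⟨u²¹v⟩| = 2.
By orbit–stabilizer, |C_G(u²¹v)| = |G| / |conj. class of u²¹v| = 48 / 12 = 4.
The 4 elements commuting with u²¹v are {e, u¹², u⁹v, u²¹v}.

Answer: {e, u¹², u⁹v, u²¹v}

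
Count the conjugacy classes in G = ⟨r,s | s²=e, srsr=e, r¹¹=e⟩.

The conjugacy classes (representative and size) are:
  [e] (size 1), [r¹⁰] (size 2), [r²] (size 2), [r³] (size 2), [r⁷] (size 2), [r⁶] (size 2), [r²s] (size 11).
Class equation: 1 + 2 + 2 + 2 + 2 + 2 + 11 = 22 = |G|. So G has 7 conjugacy classes.

Answer: 7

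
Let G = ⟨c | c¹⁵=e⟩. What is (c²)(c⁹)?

Compute (c²) · (c⁹) by multiplying left to right and reducing via the relations at each step:
  (c²) · c⁹ = c¹¹

Answer: c¹¹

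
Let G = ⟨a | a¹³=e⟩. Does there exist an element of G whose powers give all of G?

|G| = 13. The element a has order 13 (its powers give 13 distinct elements), so ⟨a⟩ = G and G is cyclic.

Answer: Yes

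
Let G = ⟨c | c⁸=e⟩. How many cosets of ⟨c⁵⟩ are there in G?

First find ord(c⁵) by computing successive powers:
  (c⁵)¹ = c⁵, (c⁵)² = c², (c⁵)³ = c⁷, (c⁵)⁴ = c⁴, (c⁵)⁵ = c, (c⁵)⁶ = c⁶, (c⁵)⁷ = c³, (c⁵)⁸ = e.
So |⟨c⁵⟩| = ord(c⁵) = 8. With |G| = 8, by Lagrange [G : ⟨c⁵⟩] = 8/8 = 1.

Answer: 1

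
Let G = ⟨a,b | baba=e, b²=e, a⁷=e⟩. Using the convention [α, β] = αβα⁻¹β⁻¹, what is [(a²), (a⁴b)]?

[(a²), (a⁴b)] = (a²)·(a⁴b)·(a²)⁻¹·(a⁴b)⁻¹.
  (a²) · (a⁴b) = a⁶b
  (a⁶b) · (a⁵) = ab
  (ab) · (a⁴b) = a⁴

Answer: a⁴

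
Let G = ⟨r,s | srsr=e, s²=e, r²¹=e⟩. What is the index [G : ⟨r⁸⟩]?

First find ord(r⁸) by computing successive powers:
  (r⁸)¹ = r⁸, (r⁸)² = r¹⁶, (r⁸)³ = r³, (r⁸)⁴ = r¹¹, (r⁸)⁵ = r¹⁹, (r⁸)⁶ = r⁶, (r⁸)⁷ = r¹⁴, (r⁸)⁸ = r, (r⁸)⁹ = r⁹, (r⁸)¹⁰ = r¹⁷, (r⁸)¹¹ = r⁴, (r⁸)¹² = r¹², (r⁸)¹³ = r²⁰, (r⁸)¹⁴ = r⁷, (r⁸)¹⁵ = r¹⁵, (r⁸)¹⁶ = r², (r⁸)¹⁷ = r¹⁰, (r⁸)¹⁸ = r¹⁸, (r⁸)¹⁹ = r⁵, (r⁸)²⁰ = r¹³, (r⁸)²¹ = e.
So |⟨r⁸⟩| = ord(r⁸) = 21. With |G| = 42, by Lagrange [G : ⟨r⁸⟩] = 42/21 = 2.

Answer: 2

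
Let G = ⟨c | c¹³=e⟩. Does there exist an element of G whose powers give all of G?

|G| = 13. The element c has order 13 (its powers give 13 distinct elements), so ⟨c⟩ = G and G is cyclic.

Answer: Yes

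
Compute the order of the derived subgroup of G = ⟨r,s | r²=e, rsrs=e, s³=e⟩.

G' = [G, G] is generated by all commutators. The generator-pair commutators are: [r, s] = s.
The subgroup they normally generate is {e, s, s²}, of order 3.
Check: |G/G'| = 6/3 = 2 is the order of the abelianisation.

Answer: 3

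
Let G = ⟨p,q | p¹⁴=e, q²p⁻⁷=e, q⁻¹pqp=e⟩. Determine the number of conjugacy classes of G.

The conjugacy classes (representative and size) are:
  [e] (size 1), [p¹³] (size 2), [p¹²] (size 2), [p¹¹] (size 2), [p⁴] (size 2), [p⁵] (size 2), [p⁸] (size 2), [p⁷] (size 1), [p⁵q⁻¹] (size 7), [p⁵q] (size 7).
Class equation: 1 + 2 + 2 + 2 + 2 + 2 + 2 + 1 + 7 + 7 = 28 = |G|. So G has 10 conjugacy classes.

Answer: 10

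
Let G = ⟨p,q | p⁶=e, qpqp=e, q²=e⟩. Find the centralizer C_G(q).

⟨q⟩ ⊆ C_G(q) since powers of q commute with q; so |C_G(q)| ≥ |⟨q⟩| = 2.
By orbit–stabilizer, |C_G(q)| = |G| / |conj. class of q| = 12 / 3 = 4.
The 4 elements commuting with q are {e, p³, q, p³q}.

Answer: {e, p³, q, p³q}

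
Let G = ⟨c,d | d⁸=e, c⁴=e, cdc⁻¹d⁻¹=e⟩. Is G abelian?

Each pair of generators commutes: c·d = cd = d·c. Since the generators pairwise commute, every element of G commutes with every other, so G is abelian.

Answer: Yes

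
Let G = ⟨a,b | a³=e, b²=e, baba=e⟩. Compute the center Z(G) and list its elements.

An element z ∈ Z(G) iff z commutes with every generator.
For example e is central: e·a = a = a·e; e·b = b = b·e.
Whereas a ∉ Z(G) since a·b = ab ≠ a²b = b·a.
Checking each of the 6 elements this way gives Z(G) = {e}, of order 1.

Answer: {e}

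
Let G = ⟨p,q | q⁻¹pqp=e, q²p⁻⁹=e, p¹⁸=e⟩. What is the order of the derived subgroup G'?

G' = [G, G] is generated by all commutators. The generator-pair commutators are: [p, q] = p².
The subgroup they normally generate is {e, p², p⁴, p⁶, p⁸, p¹⁰, p¹², p¹⁴, p¹⁶}, of order 9.
Check: |G/G'| = 36/9 = 4 is the order of the abelianisation.

Answer: 9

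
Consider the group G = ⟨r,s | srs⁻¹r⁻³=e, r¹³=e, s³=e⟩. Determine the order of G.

Enumerate words in the generators, reducing via the relations: the distinct elements are
  {e, r, s, rs, r², r³, r⁴, r⁵, r⁶, r⁷, r⁸, r⁹, s², rs², r²s, r³s, r¹², r¹¹, r¹⁰, r⁴s, r⁵s, r⁶s, r⁷s, r⁸s, r⁹s, r²s², r³s², r¹²s, r¹¹s, r¹⁰s, r⁴s², r⁵s², r⁶s², r⁷s², r⁸s², r⁹s², r¹²s², r¹¹s², r¹⁰s²}.
No further products give new elements, so |G| = 39.

Answer: 39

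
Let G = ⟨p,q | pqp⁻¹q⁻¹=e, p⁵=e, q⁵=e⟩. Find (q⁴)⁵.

Compute successive powers of (q⁴), reducing at each step:
  (q⁴)²: (q⁴) · q⁴ = q³
  (q⁴)³: (q³) · q⁴ = q²
  (q⁴)⁴: (q²) · q⁴ = q
  (q⁴)⁵: q · q⁴ = e

Answer: e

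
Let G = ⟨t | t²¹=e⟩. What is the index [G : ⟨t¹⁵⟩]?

First find ord(t¹⁵) by computing successive powers:
  (t¹⁵)¹ = t¹⁵, (t¹⁵)² = t⁹, (t¹⁵)³ = t³, (t¹⁵)⁴ = t¹⁸, (t¹⁵)⁵ = t¹², (t¹⁵)⁶ = t⁶, (t¹⁵)⁷ = e.
So |⟨t¹⁵⟩| = ord(t¹⁵) = 7. With |G| = 21, by Lagrange [G : ⟨t¹⁵⟩] = 21/7 = 3.

Answer: 3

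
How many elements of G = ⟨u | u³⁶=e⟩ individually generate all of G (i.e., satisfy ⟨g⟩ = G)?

G is cyclic of order 36. An element generates G iff its order is 36, and a cyclic group of order 36 has exactly φ(36) = 12 such elements.

Answer: 12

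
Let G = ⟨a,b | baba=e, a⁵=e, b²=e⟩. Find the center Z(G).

An element z ∈ Z(G) iff z commutes with every generator.
For example e is central: e·a = a = a·e; e·b = b = b·e.
Whereas a ∉ Z(G) since a·b = ab ≠ a⁴b = b·a.
Checking each of the 10 elements this way gives Z(G) = {e}, of order 1.

Answer: {e}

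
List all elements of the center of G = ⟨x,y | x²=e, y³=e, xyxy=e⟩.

An element z ∈ Z(G) iff z commutes with every generator.
For example e is central: e·x = x = x·e; e·y = y = y·e.
Whereas x ∉ Z(G) since x·y = xy ≠ xy² = y·x.
Checking each of the 6 elements this way gives Z(G) = {e}, of order 1.

Answer: {e}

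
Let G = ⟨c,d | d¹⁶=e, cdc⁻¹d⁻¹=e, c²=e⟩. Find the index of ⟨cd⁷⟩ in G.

First find ord(cd⁷) by computing successive powers:
  (cd⁷)¹ = cd⁷, (cd⁷)² = d¹⁴, (cd⁷)³ = cd⁵, (cd⁷)⁴ = d¹², (cd⁷)⁵ = cd³, (cd⁷)⁶ = d¹⁰, (cd⁷)⁷ = cd, (cd⁷)⁸ = d⁸, (cd⁷)⁹ = cd¹⁵, (cd⁷)¹⁰ = d⁶, (cd⁷)¹¹ = cd¹³, (cd⁷)¹² = d⁴, (cd⁷)¹³ = cd¹¹, (cd⁷)¹⁴ = d², (cd⁷)¹⁵ = cd⁹, (cd⁷)¹⁶ = e.
So |⟨cd⁷⟩| = ord(cd⁷) = 16. With |G| = 32, by Lagrange [G : ⟨cd⁷⟩] = 32/16 = 2.

Answer: 2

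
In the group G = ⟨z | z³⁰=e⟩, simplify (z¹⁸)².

Compute successive powers of (z¹⁸), reducing at each step:
  (z¹⁸)²: (z¹⁸) · z¹⁸ = z⁶

Answer: z⁶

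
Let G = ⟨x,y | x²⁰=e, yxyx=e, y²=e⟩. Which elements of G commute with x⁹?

⟨x⁹⟩ ⊆ C_G(x⁹) since powers of x⁹ commute with x⁹; so |C_G(x⁹)| ≥ |⟨x⁹⟩| = 20.
By orbit–stabilizer, |C_G(x⁹)| = |G| / |conj. class of x⁹| = 40 / 2 = 20.
The 20 elements commuting with x⁹ are {e, x, x², x³, x⁴, x⁵, x⁶, x⁷, x⁸, x⁹, x¹⁰, x¹¹, x¹², x¹³, x¹⁴, x¹⁵, x¹⁶, x¹⁷, x¹⁸, x¹⁹}.

Answer: {e, x, x², x³, x⁴, x⁵, x⁶, x⁷, x⁸, x⁹, x¹⁰, x¹¹, x¹², x¹³, x¹⁴, x¹⁵, x¹⁶, x¹⁷, x¹⁸, x¹⁹}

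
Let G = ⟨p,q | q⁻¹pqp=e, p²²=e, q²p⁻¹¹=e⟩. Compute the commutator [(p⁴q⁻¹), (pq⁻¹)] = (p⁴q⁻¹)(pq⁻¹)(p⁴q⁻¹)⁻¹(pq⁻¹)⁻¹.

[(p⁴q⁻¹), (pq⁻¹)] = (p⁴q⁻¹)·(pq⁻¹)·(p⁴q⁻¹)⁻¹·(pq⁻¹)⁻¹.
  (p⁴q⁻¹) · (pq⁻¹) = p¹⁴
  (p¹⁴) · (p⁴q) = p⁷q⁻¹
  (p⁷q⁻¹) · (pq) = p⁶

Answer: p⁶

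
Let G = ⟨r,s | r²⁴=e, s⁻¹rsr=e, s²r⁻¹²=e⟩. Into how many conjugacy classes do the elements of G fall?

The conjugacy classes (representative and size) are:
  [e] (size 1), [r] (size 2), [r²] (size 2), [r³] (size 2), [r⁴] (size 2), [r⁵] (size 2), [r¹⁸] (size 2), [r⁷] (size 2), [r¹⁶] (size 2), [r¹⁵] (size 2), [r¹⁴] (size 2), [r¹³] (size 2), [r¹²] (size 1), [r⁶s] (size 12), [r⁵s⁻¹] (size 12).
Class equation: 1 + 2 + 2 + 2 + 2 + 2 + 2 + 2 + 2 + 2 + 2 + 2 + 1 + 12 + 12 = 48 = |G|. So G has 15 conjugacy classes.

Answer: 15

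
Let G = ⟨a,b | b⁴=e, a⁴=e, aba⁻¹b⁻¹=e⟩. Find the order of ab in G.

Compute successive powers until reaching e:
  (ab)¹ = ab, (ab)² = a²b², (ab)³ = a³b³, (ab)⁴ = e.
The smallest positive k with (ab)ᵏ = e is 4.

Answer: 4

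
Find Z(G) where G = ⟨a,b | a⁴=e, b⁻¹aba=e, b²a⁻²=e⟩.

An element z ∈ Z(G) iff z commutes with every generator.
For example a² is central: (a²)·a = a³ = a·(a²); (a²)·b = b⁻¹ = b·(a²).
Whereas a ∉ Z(G) since a·b = ab ≠ ab⁻¹ = b·a.
Checking each of the 8 elements this way gives Z(G) = {e, a²}, of order 2.

Answer: {e, a²}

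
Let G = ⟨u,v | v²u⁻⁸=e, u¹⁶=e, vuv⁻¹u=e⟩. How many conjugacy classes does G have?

The conjugacy classes (representative and size) are:
  [e] (size 1), [u] (size 2), [u¹⁴] (size 2), [u¹³] (size 2), [u¹²] (size 2), [u⁵] (size 2), [u¹⁰] (size 2), [u⁷] (size 2), [u⁸] (size 1), [v⁻¹] (size 8), [u⁷v⁻¹] (size 8).
Class equation: 1 + 2 + 2 + 2 + 2 + 2 + 2 + 2 + 1 + 8 + 8 = 32 = |G|. So G has 11 conjugacy classes.

Answer: 11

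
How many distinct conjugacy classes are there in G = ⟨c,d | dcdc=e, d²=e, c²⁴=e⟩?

The conjugacy classes (representative and size) are:
  [e] (size 1), [c²³] (size 2), [c²] (size 2), [c³] (size 2), [c²⁰] (size 2), [c¹⁹] (size 2), [c⁶] (size 2), [c⁷] (size 2), [c⁸] (size 2), [c⁹] (size 2), [c¹⁴] (size 2), [c¹¹] (size 2), [c¹²] (size 1), [c⁴d] (size 12), [c⁵d] (size 12).
Class equation: 1 + 2 + 2 + 2 + 2 + 2 + 2 + 2 + 2 + 2 + 2 + 2 + 1 + 12 + 12 = 48 = |G|. So G has 15 conjugacy classes.

Answer: 15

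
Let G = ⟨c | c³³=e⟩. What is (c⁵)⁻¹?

The order of (c⁵) is 33 (smallest k with (c⁵)ᵏ = e), so (c⁵)⁻¹ = (c⁵)³² = c²⁸.
Check: (c⁵) · (c²⁸) → (c⁵) · c²⁸ = e, giving e as required.

Answer: c²⁸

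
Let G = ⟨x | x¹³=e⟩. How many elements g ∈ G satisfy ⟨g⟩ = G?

G is cyclic of order 13. An element generates G iff its order is 13, and a cyclic group of order 13 has exactly φ(13) = 12 such elements.

Answer: 12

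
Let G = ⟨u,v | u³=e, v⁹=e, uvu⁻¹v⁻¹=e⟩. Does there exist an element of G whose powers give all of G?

|G| = 27, but the maximum element order in G is 9 < 27. No single element generates all of G, so G is not cyclic.

Answer: No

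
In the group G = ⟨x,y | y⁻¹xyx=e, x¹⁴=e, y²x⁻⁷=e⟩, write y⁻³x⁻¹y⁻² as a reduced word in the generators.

Multiply left to right, reducing at each step:
  y · x⁻¹ = xy
  (xy) · y⁻² = xy⁻¹

Answer: xy⁻¹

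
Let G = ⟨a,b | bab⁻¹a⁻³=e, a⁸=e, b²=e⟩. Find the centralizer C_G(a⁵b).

⟨a⁵b⟩ ⊆ C_G(a⁵b) since powers of a⁵b commute with a⁵b; so |C_G(a⁵b)| ≥ |⟨a⁵b⟩| = 4.
By orbit–stabilizer, |C_G(a⁵b)| = |G| / |conj. class of a⁵b| = 16 / 4 = 4.
The 4 elements commuting with a⁵b are {e, a⁴, ab, a⁵b}.

Answer: {e, a⁴, ab, a⁵b}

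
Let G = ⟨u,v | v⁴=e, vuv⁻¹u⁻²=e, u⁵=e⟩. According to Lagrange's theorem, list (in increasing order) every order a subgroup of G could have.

|G| = 20 = 2² · 5. By Lagrange's theorem the order of any subgroup divides 20; the divisors of 20 are 1, 2, 4, 5, 10, 20.

Answer: 1, 2, 4, 5, 10, 20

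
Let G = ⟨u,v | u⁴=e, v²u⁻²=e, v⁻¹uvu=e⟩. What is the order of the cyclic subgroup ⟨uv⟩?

|⟨uv⟩| equals the order of uv. Compute successive powers until reaching e:
  (uv)¹ = uv, (uv)² = u², (uv)³ = uv⁻¹, (uv)⁴ = e.
The smallest positive k with (uv)ᵏ = e is 4, so |⟨uv⟩| = 4.

Answer: 4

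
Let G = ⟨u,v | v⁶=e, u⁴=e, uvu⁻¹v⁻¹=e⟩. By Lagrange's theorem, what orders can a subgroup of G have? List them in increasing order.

|G| = 24 = 2³ · 3. By Lagrange's theorem the order of any subgroup divides 24; the divisors of 24 are 1, 2, 3, 4, 6, 8, 12, 24.

Answer: 1, 2, 3, 4, 6, 8, 12, 24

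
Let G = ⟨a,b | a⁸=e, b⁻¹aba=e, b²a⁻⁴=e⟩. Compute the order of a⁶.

Compute successive powers until reaching e:
  (a⁶)¹ = a⁶, (a⁶)² = a⁴, (a⁶)³ = a², (a⁶)⁴ = e.
The smallest positive k with (a⁶)ᵏ = e is 4.

Answer: 4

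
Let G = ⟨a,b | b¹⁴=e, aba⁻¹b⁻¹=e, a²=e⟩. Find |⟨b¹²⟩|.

|⟨b¹²⟩| equals the order of b¹². Compute successive powers until reaching e:
  (b¹²)¹ = b¹², (b¹²)² = b¹⁰, (b¹²)³ = b⁸, (b¹²)⁴ = b⁶, (b¹²)⁵ = b⁴, (b¹²)⁶ = b², (b¹²)⁷ = e.
The smallest positive k with (b¹²)ᵏ = e is 7, so |⟨b¹²⟩| = 7.

Answer: 7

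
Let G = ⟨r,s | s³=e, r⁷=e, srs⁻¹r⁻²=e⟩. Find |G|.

Enumerate words in the generators, reducing via the relations: the distinct elements are
  {e, r, s, rs, r², r³, r⁴, r⁵, r⁶, s², rs², r²s, r³s, r⁴s, r⁵s, r⁶s, r²s², r³s², r⁴s², r⁵s², r⁶s²}.
No further products give new elements, so |G| = 21.

Answer: 21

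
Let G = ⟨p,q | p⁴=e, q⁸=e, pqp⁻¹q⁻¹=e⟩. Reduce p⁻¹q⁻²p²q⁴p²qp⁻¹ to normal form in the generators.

Multiply left to right, reducing at each step:
  (p³) · q⁻² = p³q⁶
  (p³q⁶) · p² = pq⁶
  (pq⁶) · q⁴ = pq²
  (pq²) · p² = p³q²
  (p³q²) · q = p³q³
  (p³q³) · p⁻¹ = p²q³

Answer: p²q³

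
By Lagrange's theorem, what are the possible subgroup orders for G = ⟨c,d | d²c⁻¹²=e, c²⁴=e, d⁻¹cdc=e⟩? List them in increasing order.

|G| = 48 = 2⁴ · 3. By Lagrange's theorem the order of any subgroup divides 48; the divisors of 48 are 1, 2, 3, 4, 6, 8, 12, 16, 24, 48.

Answer: 1, 2, 3, 4, 6, 8, 12, 16, 24, 48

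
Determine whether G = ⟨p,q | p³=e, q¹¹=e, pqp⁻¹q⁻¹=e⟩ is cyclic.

|G| = 33. The element pq has order 33 (its powers give 33 distinct elements), so ⟨pq⟩ = G and G is cyclic.

Answer: Yes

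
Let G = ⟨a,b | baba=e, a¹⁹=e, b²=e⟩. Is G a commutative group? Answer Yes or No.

a·b = ab but b·a = a¹⁸b, so a·b ≠ b·a and G is not abelian.

Answer: No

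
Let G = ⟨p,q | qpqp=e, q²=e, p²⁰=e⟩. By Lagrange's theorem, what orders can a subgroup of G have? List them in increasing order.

|G| = 40 = 2³ · 5. By Lagrange's theorem the order of any subgroup divides 40; the divisors of 40 are 1, 2, 4, 5, 8, 10, 20, 40.

Answer: 1, 2, 4, 5, 8, 10, 20, 40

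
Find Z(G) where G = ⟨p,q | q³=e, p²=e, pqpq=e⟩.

An element z ∈ Z(G) iff z commutes with every generator.
For example e is central: e·p = p = p·e; e·q = q = q·e.
Whereas p ∉ Z(G) since p·q = pq ≠ pq² = q·p.
Checking each of the 6 elements this way gives Z(G) = {e}, of order 1.

Answer: {e}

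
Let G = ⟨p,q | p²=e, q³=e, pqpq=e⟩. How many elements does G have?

Enumerate words in the generators, reducing via the relations: the distinct elements are
  {e, p, q, pq, q², pq²}.
No further products give new elements, so |G| = 6.

Answer: 6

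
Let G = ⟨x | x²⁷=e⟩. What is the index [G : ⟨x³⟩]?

First find ord(x³) by computing successive powers:
  (x³)¹ = x³, (x³)² = x⁶, (x³)³ = x⁹, (x³)⁴ = x¹², (x³)⁵ = x¹⁵, (x³)⁶ = x¹⁸, (x³)⁷ = x²¹, (x³)⁸ = x²⁴, (x³)⁹ = e.
So |⟨x³⟩| = ord(x³) = 9. With |G| = 27, by Lagrange [G : ⟨x³⟩] = 27/9 = 3.

Answer: 3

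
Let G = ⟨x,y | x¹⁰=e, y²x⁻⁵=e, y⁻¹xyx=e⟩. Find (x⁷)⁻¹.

The order of (x⁷) is 10 (smallest k with (x⁷)ᵏ = e), so (x⁷)⁻¹ = (x⁷)⁹ = x³.
Check: (x⁷) · (x³) → (x⁷) · x³ = e, giving e as required.

Answer: x³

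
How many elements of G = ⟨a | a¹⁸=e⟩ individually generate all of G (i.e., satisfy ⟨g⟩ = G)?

G is cyclic of order 18. An element generates G iff its order is 18, and a cyclic group of order 18 has exactly φ(18) = 6 such elements.

Answer: 6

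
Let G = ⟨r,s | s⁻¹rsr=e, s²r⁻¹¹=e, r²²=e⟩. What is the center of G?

An element z ∈ Z(G) iff z commutes with every generator.
For example r¹¹ is central: (r¹¹)·r = r¹² = r·(r¹¹); (r¹¹)·s = s⁻¹ = s·(r¹¹).
Whereas r ∉ Z(G) since r·s = rs ≠ r¹⁰s⁻¹ = s·r.
Checking each of the 44 elements this way gives Z(G) = {e, r¹¹}, of order 2.

Answer: {e, r¹¹}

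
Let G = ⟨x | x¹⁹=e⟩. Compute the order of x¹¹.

Compute successive powers until reaching e:
  (x¹¹)¹ = x¹¹, (x¹¹)² = x³, (x¹¹)³ = x¹⁴, (x¹¹)⁴ = x⁶, (x¹¹)⁵ = x¹⁷, (x¹¹)⁶ = x⁹, (x¹¹)⁷ = x, (x¹¹)⁸ = x¹², (x¹¹)⁹ = x⁴, (x¹¹)¹⁰ = x¹⁵, (x¹¹)¹¹ = x⁷, (x¹¹)¹² = x¹⁸, (x¹¹)¹³ = x¹⁰, (x¹¹)¹⁴ = x², (x¹¹)¹⁵ = x¹³, (x¹¹)¹⁶ = x⁵, (x¹¹)¹⁷ = x¹⁶, (x¹¹)¹⁸ = x⁸, (x¹¹)¹⁹ = e.
The smallest positive k with (x¹¹)ᵏ = e is 19.

Answer: 19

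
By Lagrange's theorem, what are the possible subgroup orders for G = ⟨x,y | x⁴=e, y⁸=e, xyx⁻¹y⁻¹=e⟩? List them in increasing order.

|G| = 32 = 2⁵. By Lagrange's theorem the order of any subgroup divides 32; the divisors of 32 are 1, 2, 4, 8, 16, 32.

Answer: 1, 2, 4, 8, 16, 32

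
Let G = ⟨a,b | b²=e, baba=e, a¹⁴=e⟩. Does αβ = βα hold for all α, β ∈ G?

a·b = ab but b·a = a¹³b, so a·b ≠ b·a and G is not abelian.

Answer: No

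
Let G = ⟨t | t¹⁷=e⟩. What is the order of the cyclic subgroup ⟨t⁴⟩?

|⟨t⁴⟩| equals the order of t⁴. Compute successive powers until reaching e:
  (t⁴)¹ = t⁴, (t⁴)² = t⁸, (t⁴)³ = t¹², (t⁴)⁴ = t¹⁶, (t⁴)⁵ = t³, (t⁴)⁶ = t⁷, (t⁴)⁷ = t¹¹, (t⁴)⁸ = t¹⁵, (t⁴)⁹ = t², (t⁴)¹⁰ = t⁶, (t⁴)¹¹ = t¹⁰, (t⁴)¹² = t¹⁴, (t⁴)¹³ = t, (t⁴)¹⁴ = t⁵, (t⁴)¹⁵ = t⁹, (t⁴)¹⁶ = t¹³, (t⁴)¹⁷ = e.
The smallest positive k with (t⁴)ᵏ = e is 17, so |⟨t⁴⟩| = 17.

Answer: 17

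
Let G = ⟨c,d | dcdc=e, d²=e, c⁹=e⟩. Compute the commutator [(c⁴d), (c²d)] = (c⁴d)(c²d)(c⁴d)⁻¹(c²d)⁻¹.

[(c⁴d), (c²d)] = (c⁴d)·(c²d)·(c⁴d)⁻¹·(c²d)⁻¹.
  (c⁴d) · (c²d) = c²
  (c²) · (c⁴d) = c⁶d
  (c⁶d) · (c²d) = c⁴

Answer: c⁴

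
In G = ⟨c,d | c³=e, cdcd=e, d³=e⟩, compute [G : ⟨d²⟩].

First find ord(d²) by computing successive powers:
  (d²)¹ = d², (d²)² = d, (d²)³ = e.
So |⟨d²⟩| = ord(d²) = 3. With |G| = 12, by Lagrange [G : ⟨d²⟩] = 12/3 = 4.

Answer: 4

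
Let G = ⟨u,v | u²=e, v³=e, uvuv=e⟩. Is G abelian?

u·v = uv but v·u = uv², so u·v ≠ v·u and G is not abelian.

Answer: No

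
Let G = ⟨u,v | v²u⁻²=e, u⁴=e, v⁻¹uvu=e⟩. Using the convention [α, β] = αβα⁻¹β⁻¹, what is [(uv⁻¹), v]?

[(uv⁻¹), v] = (uv⁻¹)·v·(uv⁻¹)⁻¹·v⁻¹.
  (uv⁻¹) · v = u
  u · (uv) = v⁻¹
  (v⁻¹) · (v⁻¹) = u²

Answer: u²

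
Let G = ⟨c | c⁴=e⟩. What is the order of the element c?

Compute successive powers until reaching e:
  c¹ = c, c² = c², c³ = c³, c⁴ = e.
The smallest positive k with cᵏ = e is 4.

Answer: 4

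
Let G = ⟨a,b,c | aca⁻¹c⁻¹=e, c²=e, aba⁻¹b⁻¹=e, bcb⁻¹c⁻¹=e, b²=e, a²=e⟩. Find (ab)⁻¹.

The order of (ab) is 2 (smallest k with (ab)ᵏ = e), so (ab)⁻¹ = (ab)¹ = ab.
Check: (ab) · (ab) → (ab) · a = b;   b · b = e, giving e as required.

Answer: ab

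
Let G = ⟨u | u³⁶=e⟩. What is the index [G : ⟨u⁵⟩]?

First find ord(u⁵) by computing successive powers:
  (u⁵)¹ = u⁵, (u⁵)² = u¹⁰, (u⁵)³ = u¹⁵, (u⁵)⁴ = u²⁰, (u⁵)⁵ = u²⁵, (u⁵)⁶ = u³⁰, (u⁵)⁷ = u³⁵, (u⁵)⁸ = u⁴, (u⁵)⁹ = u⁹, (u⁵)¹⁰ = u¹⁴, (u⁵)¹¹ = u¹⁹, (u⁵)¹² = u²⁴, (u⁵)¹³ = u²⁹, (u⁵)¹⁴ = u³⁴, (u⁵)¹⁵ = u³, (u⁵)¹⁶ = u⁸, (u⁵)¹⁷ = u¹³, (u⁵)¹⁸ = u¹⁸, (u⁵)¹⁹ = u²³, (u⁵)²⁰ = u²⁸, (u⁵)²¹ = u³³, (u⁵)²² = u², (u⁵)²³ = u⁷, (u⁵)²⁴ = u¹², (u⁵)²⁵ = u¹⁷, (u⁵)²⁶ = u²², (u⁵)²⁷ = u²⁷, (u⁵)²⁸ = u³², (u⁵)²⁹ = u, (u⁵)³⁰ = u⁶, (u⁵)³¹ = u¹¹, (u⁵)³² = u¹⁶, (u⁵)³³ = u²¹, (u⁵)³⁴ = u²⁶, (u⁵)³⁵ = u³¹, (u⁵)³⁶ = e.
So |⟨u⁵⟩| = ord(u⁵) = 36. With |G| = 36, by Lagrange [G : ⟨u⁵⟩] = 36/36 = 1.

Answer: 1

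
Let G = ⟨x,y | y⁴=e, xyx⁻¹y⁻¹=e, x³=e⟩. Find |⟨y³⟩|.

|⟨y³⟩| equals the order of y³. Compute successive powers until reaching e:
  (y³)¹ = y³, (y³)² = y², (y³)³ = y, (y³)⁴ = e.
The smallest positive k with (y³)ᵏ = e is 4, so |⟨y³⟩| = 4.

Answer: 4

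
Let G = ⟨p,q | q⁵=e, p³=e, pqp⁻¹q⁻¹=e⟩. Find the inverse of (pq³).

The order of (pq³) is 15 (smallest k with (pq³)ᵏ = e), so (pq³)⁻¹ = (pq³)¹⁴ = p²q².
Check: (pq³) · (p²q²) → (pq³) · p² = q³;   (q³) · q² = e, giving e as required.

Answer: p²q²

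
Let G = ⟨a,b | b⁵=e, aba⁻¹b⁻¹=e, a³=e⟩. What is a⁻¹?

The order of a is 3 (smallest k with aᵏ = e), so a⁻¹ = a² = a².
Check: a · (a²) → a · a² = e, giving e as required.

Answer: a²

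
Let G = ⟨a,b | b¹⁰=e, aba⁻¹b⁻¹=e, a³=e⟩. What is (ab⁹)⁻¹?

The order of (ab⁹) is 30 (smallest k with (ab⁹)ᵏ = e), so (ab⁹)⁻¹ = (ab⁹)²⁹ = a²b.
Check: (ab⁹) · (a²b) → (ab⁹) · a² = b⁹;   (b⁹) · b = e, giving e as required.

Answer: a²b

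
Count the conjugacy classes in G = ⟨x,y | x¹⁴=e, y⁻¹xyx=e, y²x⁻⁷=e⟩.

The conjugacy classes (representative and size) are:
  [e] (size 1), [x¹³] (size 2), [x¹²] (size 2), [x¹¹] (size 2), [x⁴] (size 2), [x⁵] (size 2), [x⁸] (size 2), [x⁷] (size 1), [x⁵y⁻¹] (size 7), [x⁵y] (size 7).
Class equation: 1 + 2 + 2 + 2 + 2 + 2 + 2 + 1 + 7 + 7 = 28 = |G|. So G has 10 conjugacy classes.

Answer: 10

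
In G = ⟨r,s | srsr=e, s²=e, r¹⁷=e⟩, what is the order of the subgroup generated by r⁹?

|⟨r⁹⟩| equals the order of r⁹. Compute successive powers until reaching e:
  (r⁹)¹ = r⁹, (r⁹)² = r, (r⁹)³ = r¹⁰, (r⁹)⁴ = r², (r⁹)⁵ = r¹¹, (r⁹)⁶ = r³, (r⁹)⁷ = r¹², (r⁹)⁸ = r⁴, (r⁹)⁹ = r¹³, (r⁹)¹⁰ = r⁵, (r⁹)¹¹ = r¹⁴, (r⁹)¹² = r⁶, (r⁹)¹³ = r¹⁵, (r⁹)¹⁴ = r⁷, (r⁹)¹⁵ = r¹⁶, (r⁹)¹⁶ = r⁸, (r⁹)¹⁷ = e.
The smallest positive k with (r⁹)ᵏ = e is 17, so |⟨r⁹⟩| = 17.

Answer: 17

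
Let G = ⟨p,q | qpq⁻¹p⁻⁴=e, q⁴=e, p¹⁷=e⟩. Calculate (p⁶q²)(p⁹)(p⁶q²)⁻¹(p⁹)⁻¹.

[(p⁶q²), (p⁹)] = (p⁶q²)·(p⁹)·(p⁶q²)⁻¹·(p⁹)⁻¹.
  (p⁶q²) · (p⁹) = p¹⁴q²
  (p¹⁴q²) · (p⁶q²) = p⁸
  (p⁸) · (p⁸) = p¹⁶

Answer: p¹⁶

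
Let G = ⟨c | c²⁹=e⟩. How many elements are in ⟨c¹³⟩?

|⟨c¹³⟩| equals the order of c¹³. Compute successive powers until reaching e:
  (c¹³)¹ = c¹³, (c¹³)² = c²⁶, (c¹³)³ = c¹⁰, (c¹³)⁴ = c²³, (c¹³)⁵ = c⁷, (c¹³)⁶ = c²⁰, (c¹³)⁷ = c⁴, (c¹³)⁸ = c¹⁷, (c¹³)⁹ = c, (c¹³)¹⁰ = c¹⁴, (c¹³)¹¹ = c²⁷, (c¹³)¹² = c¹¹, (c¹³)¹³ = c²⁴, (c¹³)¹⁴ = c⁸, (c¹³)¹⁵ = c²¹, (c¹³)¹⁶ = c⁵, (c¹³)¹⁷ = c¹⁸, (c¹³)¹⁸ = c², (c¹³)¹⁹ = c¹⁵, (c¹³)²⁰ = c²⁸, (c¹³)²¹ = c¹², (c¹³)²² = c²⁵, (c¹³)²³ = c⁹, (c¹³)²⁴ = c²², (c¹³)²⁵ = c⁶, (c¹³)²⁶ = c¹⁹, (c¹³)²⁷ = c³, (c¹³)²⁸ = c¹⁶, (c¹³)²⁹ = e.
The smallest positive k with (c¹³)ᵏ = e is 29, so |⟨c¹³⟩| = 29.

Answer: 29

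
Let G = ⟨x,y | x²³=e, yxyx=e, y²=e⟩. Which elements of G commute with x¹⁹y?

⟨x¹⁹y⟩ ⊆ C_G(x¹⁹y) since powers of x¹⁹y commute with x¹⁹y; so |C_G(x¹⁹y)| ≥ |⟨x¹⁹y⟩| = 2.
By orbit–stabilizer, |C_G(x¹⁹y)| = |G| / |conj. class of x¹⁹y| = 46 / 23 = 2.
The 2 elements commuting with x¹⁹y are {e, x¹⁹y}.

Answer: {e, x¹⁹y}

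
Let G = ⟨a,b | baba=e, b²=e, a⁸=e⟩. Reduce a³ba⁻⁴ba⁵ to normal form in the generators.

Multiply left to right, reducing at each step:
  (a³) · b = a³b
  (a³b) · a⁻⁴ = a⁷b
  (a⁷b) · b = a⁷
  (a⁷) · a⁵ = a⁴

Answer: a⁴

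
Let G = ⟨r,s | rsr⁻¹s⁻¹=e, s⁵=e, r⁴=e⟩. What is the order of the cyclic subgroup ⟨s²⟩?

|⟨s²⟩| equals the order of s². Compute successive powers until reaching e:
  (s²)¹ = s², (s²)² = s⁴, (s²)³ = s, (s²)⁴ = s³, (s²)⁵ = e.
The smallest positive k with (s²)ᵏ = e is 5, so |⟨s²⟩| = 5.

Answer: 5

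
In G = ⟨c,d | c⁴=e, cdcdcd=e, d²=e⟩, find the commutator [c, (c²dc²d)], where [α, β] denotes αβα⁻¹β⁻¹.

[c, (c²dc²d)] = c·(c²dc²d)·c⁻¹·(c²dc²d)⁻¹.
  c · (c²dc²d) = c³dc²d
  (c³dc²d) · (c³) = dc²d
  (dc²d) · (c²dc²d) = c²

Answer: c²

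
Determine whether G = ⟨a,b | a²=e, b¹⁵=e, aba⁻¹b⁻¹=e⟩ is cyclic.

|G| = 30. The element ab has order 30 (its powers give 30 distinct elements), so ⟨ab⟩ = G and G is cyclic.

Answer: Yes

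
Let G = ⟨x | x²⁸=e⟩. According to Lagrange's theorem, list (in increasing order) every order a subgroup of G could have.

|G| = 28 = 2² · 7. By Lagrange's theorem the order of any subgroup divides 28; the divisors of 28 are 1, 2, 4, 7, 14, 28.

Answer: 1, 2, 4, 7, 14, 28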